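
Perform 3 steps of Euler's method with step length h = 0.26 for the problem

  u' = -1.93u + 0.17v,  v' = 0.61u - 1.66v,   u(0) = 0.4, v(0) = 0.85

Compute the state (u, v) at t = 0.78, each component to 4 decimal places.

Euler on (u,v): u_{n+1} = u_n + h·u', v_{n+1} = v_n + h·v'.
0.000000: (0.400000, 0.850000); f=(-0.627500, -1.167000) → (0.236850, 0.546580)
0.260000: (0.236850, 0.546580); f=(-0.364202, -0.762844) → (0.142158, 0.348240)
0.520000: (0.142158, 0.348240); f=(-0.215163, -0.491363) → (0.086215, 0.220486)
(u(0.78), v(0.78)) ≈ (0.0862, 0.2205)

0.0862, 0.2205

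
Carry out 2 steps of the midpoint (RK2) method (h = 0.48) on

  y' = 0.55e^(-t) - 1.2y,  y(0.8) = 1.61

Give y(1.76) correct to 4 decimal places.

0.6317

Midpoint: k1 = f(t_n, y_n); k2 = f(t_n + h/2, y_n + (h/2)·k1); y_{n+1} = y_n + h·k2.
t=0.800000, y=1.610000:
  k1 = f(0.800000, 1.610000) = -1.684869
  k2 = f(1.040000, 1.205631) = -1.252358
  y ← 1.610000 + 0.48·(-1.252358) = 1.008868
t=1.280000, y=1.008868:
  k1 = f(1.280000, 1.008868) = -1.057721
  k2 = f(1.520000, 0.755015) = -0.785727
  y ← 1.008868 + 0.48·(-0.785727) = 0.631720
y(1.76) ≈ 0.6317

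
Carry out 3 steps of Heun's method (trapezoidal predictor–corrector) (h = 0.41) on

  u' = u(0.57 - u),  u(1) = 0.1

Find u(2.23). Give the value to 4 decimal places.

0.1708

Heun: k1 = f(s_n, u_n); k2 = f(s_n + h, u_n + h·k1); u_{n+1} = u_n + (h/2)·(k1 + k2).
s=1.000000, u=0.100000:
  k1 = f(1.000000, 0.100000) = 0.047000
  k2 = f(1.410000, 0.119270) = 0.053759
  u ← 0.100000 + (0.41/2)·(0.047000 + 0.053759) = 0.120656
s=1.410000, u=0.120656:
  k1 = f(1.410000, 0.120656) = 0.054216
  k2 = f(1.820000, 0.142884) = 0.061028
  u ← 0.120656 + (0.41/2)·(0.054216 + 0.061028) = 0.144281
s=1.820000, u=0.144281:
  k1 = f(1.820000, 0.144281) = 0.061423
  k2 = f(2.230000, 0.169464) = 0.067876
  u ← 0.144281 + (0.41/2)·(0.061423 + 0.067876) = 0.170787
u(2.23) ≈ 0.1708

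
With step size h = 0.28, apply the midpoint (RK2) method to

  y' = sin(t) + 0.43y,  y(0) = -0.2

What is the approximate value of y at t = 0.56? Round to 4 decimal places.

-0.0914

Midpoint: k1 = f(t_n, y_n); k2 = f(t_n + h/2, y_n + (h/2)·k1); y_{n+1} = y_n + h·k2.
t=0.000000, y=-0.200000:
  k1 = f(0.000000, -0.200000) = -0.086000
  k2 = f(0.140000, -0.212040) = 0.048366
  y ← -0.200000 + 0.28·0.048366 = -0.186458
t=0.280000, y=-0.186458:
  k1 = f(0.280000, -0.186458) = 0.196179
  k2 = f(0.420000, -0.158992) = 0.339394
  y ← -0.186458 + 0.28·0.339394 = -0.091427
y(0.56) ≈ -0.0914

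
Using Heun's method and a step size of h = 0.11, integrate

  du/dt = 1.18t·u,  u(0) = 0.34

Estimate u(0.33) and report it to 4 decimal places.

Heun: k1 = f(t_n, u_n); k2 = f(t_n + h, u_n + h·k1); u_{n+1} = u_n + (h/2)·(k1 + k2).
t=0.000000, u=0.340000:
  k1 = f(0.000000, 0.340000) = 0.000000
  k2 = f(0.110000, 0.340000) = 0.044132
  u ← 0.340000 + (0.11/2)·(0.000000 + 0.044132) = 0.342427
t=0.110000, u=0.342427:
  k1 = f(0.110000, 0.342427) = 0.044447
  k2 = f(0.220000, 0.347316) = 0.090163
  u ← 0.342427 + (0.11/2)·(0.044447 + 0.090163) = 0.349831
t=0.220000, u=0.349831:
  k1 = f(0.220000, 0.349831) = 0.090816
  k2 = f(0.330000, 0.359821) = 0.140114
  u ← 0.349831 + (0.11/2)·(0.090816 + 0.140114) = 0.362532
u(0.33) ≈ 0.3625

0.3625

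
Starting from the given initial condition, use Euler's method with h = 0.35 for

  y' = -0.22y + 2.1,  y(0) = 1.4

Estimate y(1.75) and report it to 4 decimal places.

4.0888

Euler: y_{n+1} = y_n + h·f(x_n, y_n).
x=0.000000, y=1.400000: f=1.792000 → y ← 1.400000 + 0.35·1.792000 = 2.027200
x=0.350000, y=2.027200: f=1.654016 → y ← 2.027200 + 0.35·1.654016 = 2.606106
x=0.700000, y=2.606106: f=1.526657 → y ← 2.606106 + 0.35·1.526657 = 3.140435
x=1.050000, y=3.140435: f=1.409104 → y ← 3.140435 + 0.35·1.409104 = 3.633622
x=1.400000, y=3.633622: f=1.300603 → y ← 3.633622 + 0.35·1.300603 = 4.088833
y(1.75) ≈ 4.0888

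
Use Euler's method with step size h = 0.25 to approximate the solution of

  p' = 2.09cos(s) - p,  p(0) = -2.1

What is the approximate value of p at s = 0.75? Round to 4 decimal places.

Euler: p_{n+1} = p_n + h·f(s_n, p_n).
s=0.000000, p=-2.100000: f=4.190000 → p ← -2.100000 + 0.25·4.190000 = -1.052500
s=0.250000, p=-1.052500: f=3.077527 → p ← -1.052500 + 0.25·3.077527 = -0.283118
s=0.500000, p=-0.283118: f=2.117266 → p ← -0.283118 + 0.25·2.117266 = 0.246198
p(0.75) ≈ 0.2462

0.2462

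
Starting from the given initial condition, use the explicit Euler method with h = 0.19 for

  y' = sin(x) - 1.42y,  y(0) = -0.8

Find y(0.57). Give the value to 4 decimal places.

-0.2148

Euler: y_{n+1} = y_n + h·f(x_n, y_n).
x=0.000000, y=-0.800000: f=1.136000 → y ← -0.800000 + 0.19·1.136000 = -0.584160
x=0.190000, y=-0.584160: f=1.018366 → y ← -0.584160 + 0.19·1.018366 = -0.390670
x=0.380000, y=-0.390670: f=0.925672 → y ← -0.390670 + 0.19·0.925672 = -0.214793
y(0.57) ≈ -0.2148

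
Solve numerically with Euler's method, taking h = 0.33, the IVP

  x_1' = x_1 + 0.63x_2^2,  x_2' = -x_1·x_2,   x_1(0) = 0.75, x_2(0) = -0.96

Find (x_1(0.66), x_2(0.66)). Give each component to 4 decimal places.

Euler on (x_1,x_2): x_1_{n+1} = x_1_n + h·x_1', x_2_{n+1} = x_2_n + h·x_2'.
0.000000: (0.750000, -0.960000); f=(1.330608, 0.720000) → (1.189101, -0.722400)
0.330000: (1.189101, -0.722400); f=(1.517874, 0.859006) → (1.689999, -0.438928)
(x_1(0.66), x_2(0.66)) ≈ (1.6900, -0.4389)

1.6900, -0.4389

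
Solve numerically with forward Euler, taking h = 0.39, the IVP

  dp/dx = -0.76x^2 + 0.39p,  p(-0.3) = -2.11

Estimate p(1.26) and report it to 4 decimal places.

Euler: p_{n+1} = p_n + h·f(x_n, p_n).
x=-0.300000, p=-2.110000: f=-0.891300 → p ← -2.110000 + 0.39·(-0.891300) = -2.457607
x=0.090000, p=-2.457607: f=-0.964623 → p ← -2.457607 + 0.39·(-0.964623) = -2.833810
x=0.480000, p=-2.833810: f=-1.280290 → p ← -2.833810 + 0.39·(-1.280290) = -3.333123
x=0.870000, p=-3.333123: f=-1.875162 → p ← -3.333123 + 0.39·(-1.875162) = -4.064436
p(1.26) ≈ -4.0644

-4.0644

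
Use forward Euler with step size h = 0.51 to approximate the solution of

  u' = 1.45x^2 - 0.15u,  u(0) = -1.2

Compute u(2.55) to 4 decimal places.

Euler: u_{n+1} = u_n + h·f(x_n, u_n).
x=0.000000, u=-1.200000: f=0.180000 → u ← -1.200000 + 0.51·0.180000 = -1.108200
x=0.510000, u=-1.108200: f=0.543375 → u ← -1.108200 + 0.51·0.543375 = -0.831079
x=1.020000, u=-0.831079: f=1.633242 → u ← -0.831079 + 0.51·1.633242 = 0.001875
x=1.530000, u=0.001875: f=3.394024 → u ← 0.001875 + 0.51·3.394024 = 1.732827
x=2.040000, u=1.732827: f=5.774396 → u ← 1.732827 + 0.51·5.774396 = 4.677769
u(2.55) ≈ 4.6778

4.6778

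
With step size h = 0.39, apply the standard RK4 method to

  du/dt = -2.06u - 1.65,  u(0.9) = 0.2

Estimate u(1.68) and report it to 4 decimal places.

-0.5980

RK4: k1 = f(t_n, u_n); k2 = f(t_n + h/2, u_n + (h/2)·k1); k3 = f(t_n + h/2, u_n + (h/2)·k2); k4 = f(t_n + h, u_n + h·k3); u_{n+1} = u_n + (h/6)·(k1 + 2k2 + 2k3 + k4).
t=0.900000, u=0.200000:
  k1 = f(0.900000, 0.200000) = -2.062000
  k2 = f(1.095000, -0.202090) = -1.233695
  k3 = f(1.095000, -0.040570) = -1.566425
  k4 = f(1.290000, -0.410906) = -0.803534
  u ← 0.200000 + (0.39/6)·(k1 + 2k2 + 2k3 + k4) = -0.350275
t=1.290000, u=-0.350275:
  k1 = f(1.290000, -0.350275) = -0.928433
  k2 = f(1.485000, -0.531320) = -0.555481
  k3 = f(1.485000, -0.458594) = -0.705296
  k4 = f(1.680000, -0.625341) = -0.361798
  u ← -0.350275 + (0.39/6)·(k1 + 2k2 + 2k3 + k4) = -0.598041
u(1.68) ≈ -0.5980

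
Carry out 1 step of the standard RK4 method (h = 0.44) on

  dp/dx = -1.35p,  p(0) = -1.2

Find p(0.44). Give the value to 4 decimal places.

RK4: k1 = f(x_n, p_n); k2 = f(x_n + h/2, p_n + (h/2)·k1); k3 = f(x_n + h/2, p_n + (h/2)·k2); k4 = f(x_n + h, p_n + h·k3); p_{n+1} = p_n + (h/6)·(k1 + 2k2 + 2k3 + k4).
x=0.000000, p=-1.200000:
  k1 = f(0.000000, -1.200000) = 1.620000
  k2 = f(0.220000, -0.843600) = 1.138860
  k3 = f(0.220000, -0.949451) = 1.281759
  k4 = f(0.440000, -0.636026) = 0.858635
  p ← -1.200000 + (0.44/6)·(k1 + 2k2 + 2k3 + k4) = -0.663209
p(0.44) ≈ -0.6632

-0.6632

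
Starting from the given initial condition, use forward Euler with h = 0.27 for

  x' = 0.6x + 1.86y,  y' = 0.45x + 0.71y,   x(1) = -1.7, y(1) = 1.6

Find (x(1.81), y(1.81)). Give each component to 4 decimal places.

Euler on (x,y): x_{n+1} = x_n + h·x', y_{n+1} = y_n + h·y'.
1.000000: (-1.700000, 1.600000); f=(1.956000, 0.371000) → (-1.171880, 1.700170)
1.270000: (-1.171880, 1.700170); f=(2.459188, 0.679775) → (-0.507899, 1.883709)
1.540000: (-0.507899, 1.883709); f=(3.198960, 1.108879) → (0.355820, 2.183106)
(x(1.81), y(1.81)) ≈ (0.3558, 2.1831)

0.3558, 2.1831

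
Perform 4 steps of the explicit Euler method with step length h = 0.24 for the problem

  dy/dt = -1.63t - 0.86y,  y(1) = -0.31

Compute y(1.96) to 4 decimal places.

-1.7563

Euler: y_{n+1} = y_n + h·f(t_n, y_n).
t=1.000000, y=-0.310000: f=-1.363400 → y ← -0.310000 + 0.24·(-1.363400) = -0.637216
t=1.240000, y=-0.637216: f=-1.473194 → y ← -0.637216 + 0.24·(-1.473194) = -0.990783
t=1.480000, y=-0.990783: f=-1.560327 → y ← -0.990783 + 0.24·(-1.560327) = -1.365261
t=1.720000, y=-1.365261: f=-1.629475 → y ← -1.365261 + 0.24·(-1.629475) = -1.756335
y(1.96) ≈ -1.7563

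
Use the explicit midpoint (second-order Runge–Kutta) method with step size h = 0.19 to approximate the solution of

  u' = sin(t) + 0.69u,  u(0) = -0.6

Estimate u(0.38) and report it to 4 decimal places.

Midpoint: k1 = f(t_n, u_n); k2 = f(t_n + h/2, u_n + (h/2)·k1); u_{n+1} = u_n + h·k2.
t=0.000000, u=-0.600000:
  k1 = f(0.000000, -0.600000) = -0.414000
  k2 = f(0.095000, -0.639330) = -0.346281
  u ← -0.600000 + 0.19·(-0.346281) = -0.665793
t=0.190000, u=-0.665793:
  k1 = f(0.190000, -0.665793) = -0.270538
  k2 = f(0.285000, -0.691494) = -0.195974
  u ← -0.665793 + 0.19·(-0.195974) = -0.703028
u(0.38) ≈ -0.7030

-0.7030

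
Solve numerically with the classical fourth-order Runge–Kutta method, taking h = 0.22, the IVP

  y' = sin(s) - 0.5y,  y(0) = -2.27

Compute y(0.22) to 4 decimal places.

-2.0103

RK4: k1 = f(s_n, y_n); k2 = f(s_n + h/2, y_n + (h/2)·k1); k3 = f(s_n + h/2, y_n + (h/2)·k2); k4 = f(s_n + h, y_n + h·k3); y_{n+1} = y_n + (h/6)·(k1 + 2k2 + 2k3 + k4).
s=0.000000, y=-2.270000:
  k1 = f(0.000000, -2.270000) = 1.135000
  k2 = f(0.110000, -2.145150) = 1.182353
  k3 = f(0.110000, -2.139941) = 1.179749
  k4 = f(0.220000, -2.010455) = 1.223457
  y ← -2.270000 + (0.22/6)·(k1 + 2k2 + 2k3 + k4) = -2.010302
y(0.22) ≈ -2.0103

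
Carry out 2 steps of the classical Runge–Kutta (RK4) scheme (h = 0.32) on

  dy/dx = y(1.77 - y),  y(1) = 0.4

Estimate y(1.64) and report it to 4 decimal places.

0.8415

RK4: k1 = f(x_n, y_n); k2 = f(x_n + h/2, y_n + (h/2)·k1); k3 = f(x_n + h/2, y_n + (h/2)·k2); k4 = f(x_n + h, y_n + h·k3); y_{n+1} = y_n + (h/6)·(k1 + 2k2 + 2k3 + k4).
x=1.000000, y=0.400000:
  k1 = f(1.000000, 0.400000) = 0.548000
  k2 = f(1.160000, 0.487680) = 0.625362
  k3 = f(1.160000, 0.500058) = 0.635045
  k4 = f(1.320000, 0.603214) = 0.703822
  y ← 0.400000 + (0.32/6)·(k1 + 2k2 + 2k3 + k4) = 0.601207
x=1.320000, y=0.601207:
  k1 = f(1.320000, 0.601207) = 0.702687
  k2 = f(1.480000, 0.713637) = 0.753860
  k3 = f(1.480000, 0.721825) = 0.756599
  k4 = f(1.640000, 0.843319) = 0.781488
  y ← 0.601207 + (0.32/6)·(k1 + 2k2 + 2k3 + k4) = 0.841479
y(1.64) ≈ 0.8415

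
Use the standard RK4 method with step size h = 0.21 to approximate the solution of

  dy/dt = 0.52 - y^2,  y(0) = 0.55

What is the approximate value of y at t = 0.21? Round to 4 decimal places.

0.5907

RK4: k1 = f(t_n, y_n); k2 = f(t_n + h/2, y_n + (h/2)·k1); k3 = f(t_n + h/2, y_n + (h/2)·k2); k4 = f(t_n + h, y_n + h·k3); y_{n+1} = y_n + (h/6)·(k1 + 2k2 + 2k3 + k4).
t=0.000000, y=0.550000:
  k1 = f(0.000000, 0.550000) = 0.217500
  k2 = f(0.105000, 0.572837) = 0.191857
  k3 = f(0.105000, 0.570145) = 0.194935
  k4 = f(0.210000, 0.590936) = 0.170794
  y ← 0.550000 + (0.21/6)·(k1 + 2k2 + 2k3 + k4) = 0.590666
y(0.21) ≈ 0.5907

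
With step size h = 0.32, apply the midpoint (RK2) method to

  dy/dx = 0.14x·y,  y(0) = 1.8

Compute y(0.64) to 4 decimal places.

1.8522

Midpoint: k1 = f(x_n, y_n); k2 = f(x_n + h/2, y_n + (h/2)·k1); y_{n+1} = y_n + h·k2.
x=0.000000, y=1.800000:
  k1 = f(0.000000, 1.800000) = 0.000000
  k2 = f(0.160000, 1.800000) = 0.040320
  y ← 1.800000 + 0.32·0.040320 = 1.812902
x=0.320000, y=1.812902:
  k1 = f(0.320000, 1.812902) = 0.081218
  k2 = f(0.480000, 1.825897) = 0.122700
  y ← 1.812902 + 0.32·0.122700 = 1.852166
y(0.64) ≈ 1.8522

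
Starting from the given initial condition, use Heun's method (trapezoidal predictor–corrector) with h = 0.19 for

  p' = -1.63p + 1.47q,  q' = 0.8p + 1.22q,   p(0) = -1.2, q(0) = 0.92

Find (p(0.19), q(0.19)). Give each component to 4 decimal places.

-0.6644, 1.0022

Heun on (p,q): k1 = f(t_n, state_n); k2 = f(t_n + h, state_n + h·k1); state_{n+1} = state_n + (h/2)·(k1 + k2).
0.000000: (-1.200000, 0.920000)
  k1 = (3.308400, 0.162400)
  predictor → (-0.571404, 0.950856)
  k2 = (2.329147, 0.702921)
  → (-0.664433, 1.002206)
(p(0.19), q(0.19)) ≈ (-0.6644, 1.0022)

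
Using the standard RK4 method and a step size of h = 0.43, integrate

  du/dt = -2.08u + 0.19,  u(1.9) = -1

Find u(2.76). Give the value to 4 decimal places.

RK4: k1 = f(t_n, u_n); k2 = f(t_n + h/2, u_n + (h/2)·k1); k3 = f(t_n + h/2, u_n + (h/2)·k2); k4 = f(t_n + h, u_n + h·k3); u_{n+1} = u_n + (h/6)·(k1 + 2k2 + 2k3 + k4).
t=1.900000, u=-1.000000:
  k1 = f(1.900000, -1.000000) = 2.270000
  k2 = f(2.115000, -0.511950) = 1.254856
  k3 = f(2.115000, -0.730206) = 1.708828
  k4 = f(2.330000, -0.265204) = 0.741624
  u ← -1.000000 + (0.43/6)·(k1 + 2k2 + 2k3 + k4) = -0.359372
t=2.330000, u=-0.359372:
  k1 = f(2.330000, -0.359372) = 0.937494
  k2 = f(2.545000, -0.157811) = 0.518247
  k3 = f(2.545000, -0.247949) = 0.705734
  k4 = f(2.760000, -0.055906) = 0.306285
  u ← -0.359372 + (0.43/6)·(k1 + 2k2 + 2k3 + k4) = -0.094797
u(2.76) ≈ -0.0948

-0.0948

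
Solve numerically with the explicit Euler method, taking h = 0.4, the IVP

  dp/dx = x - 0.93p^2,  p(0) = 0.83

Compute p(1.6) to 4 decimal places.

1.0388

Euler: p_{n+1} = p_n + h·f(x_n, p_n).
x=0.000000, p=0.830000: f=-0.640677 → p ← 0.830000 + 0.4·(-0.640677) = 0.573729
x=0.400000, p=0.573729: f=0.093876 → p ← 0.573729 + 0.4·0.093876 = 0.611280
x=0.800000, p=0.611280: f=0.452493 → p ← 0.611280 + 0.4·0.452493 = 0.792277
x=1.200000, p=0.792277: f=0.616236 → p ← 0.792277 + 0.4·0.616236 = 1.038772
p(1.6) ≈ 1.0388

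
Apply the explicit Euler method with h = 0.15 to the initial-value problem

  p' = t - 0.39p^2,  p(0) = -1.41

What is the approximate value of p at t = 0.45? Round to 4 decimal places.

Euler: p_{n+1} = p_n + h·f(t_n, p_n).
t=0.000000, p=-1.410000: f=-0.775359 → p ← -1.410000 + 0.15·(-0.775359) = -1.526304
t=0.150000, p=-1.526304: f=-0.758545 → p ← -1.526304 + 0.15·(-0.758545) = -1.640086
t=0.300000, p=-1.640086: f=-0.749054 → p ← -1.640086 + 0.15·(-0.749054) = -1.752444
p(0.45) ≈ -1.7524

-1.7524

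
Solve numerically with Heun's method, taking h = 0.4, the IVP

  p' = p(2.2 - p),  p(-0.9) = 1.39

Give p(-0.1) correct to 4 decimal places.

1.9619

Heun: k1 = f(x_n, p_n); k2 = f(x_n + h, p_n + h·k1); p_{n+1} = p_n + (h/2)·(k1 + k2).
x=-0.900000, p=1.390000:
  k1 = f(-0.900000, 1.390000) = 1.125900
  k2 = f(-0.500000, 1.840360) = 0.661867
  p ← 1.390000 + (0.4/2)·(1.125900 + 0.661867) = 1.747553
x=-0.500000, p=1.747553:
  k1 = f(-0.500000, 1.747553) = 0.790675
  k2 = f(-0.100000, 2.063823) = 0.281045
  p ← 1.747553 + (0.4/2)·(0.790675 + 0.281045) = 1.961897
p(-0.1) ≈ 1.9619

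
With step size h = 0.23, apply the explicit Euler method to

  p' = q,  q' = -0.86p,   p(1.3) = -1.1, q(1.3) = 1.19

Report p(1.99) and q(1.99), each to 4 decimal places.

-0.1412, 1.6704

Euler on (p,q): p_{n+1} = p_n + h·p', q_{n+1} = q_n + h·q'.
1.300000: (-1.100000, 1.190000); f=(1.190000, 0.946000) → (-0.826300, 1.407580)
1.530000: (-0.826300, 1.407580); f=(1.407580, 0.710618) → (-0.502557, 1.571022)
1.760000: (-0.502557, 1.571022); f=(1.571022, 0.432199) → (-0.141222, 1.670428)
(p(1.99), q(1.99)) ≈ (-0.1412, 1.6704)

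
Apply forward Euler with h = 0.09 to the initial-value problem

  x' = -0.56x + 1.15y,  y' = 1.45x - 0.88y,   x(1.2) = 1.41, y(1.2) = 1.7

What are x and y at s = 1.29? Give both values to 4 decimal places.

Euler on (x,y): x_{n+1} = x_n + h·x', y_{n+1} = y_n + h·y'.
1.200000: (1.410000, 1.700000); f=(1.165400, 0.548500) → (1.514886, 1.749365)
(x(1.29), y(1.29)) ≈ (1.5149, 1.7494)

1.5149, 1.7494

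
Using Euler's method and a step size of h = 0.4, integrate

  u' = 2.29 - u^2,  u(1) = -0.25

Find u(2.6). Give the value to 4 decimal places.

Euler: u_{n+1} = u_n + h·f(t_n, u_n).
t=1.000000, u=-0.250000: f=2.227500 → u ← -0.250000 + 0.4·2.227500 = 0.641000
t=1.400000, u=0.641000: f=1.879119 → u ← 0.641000 + 0.4·1.879119 = 1.392648
t=1.800000, u=1.392648: f=0.350533 → u ← 1.392648 + 0.4·0.350533 = 1.532861
t=2.200000, u=1.532861: f=-0.059662 → u ← 1.532861 + 0.4·(-0.059662) = 1.508996
u(2.6) ≈ 1.5090

1.5090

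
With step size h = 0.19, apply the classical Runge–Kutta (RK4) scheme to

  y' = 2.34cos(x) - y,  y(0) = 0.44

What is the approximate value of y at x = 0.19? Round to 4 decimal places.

RK4: k1 = f(x_n, y_n); k2 = f(x_n + h/2, y_n + (h/2)·k1); k3 = f(x_n + h/2, y_n + (h/2)·k2); k4 = f(x_n + h, y_n + h·k3); y_{n+1} = y_n + (h/6)·(k1 + 2k2 + 2k3 + k4).
x=0.000000, y=0.440000:
  k1 = f(0.000000, 0.440000) = 1.900000
  k2 = f(0.095000, 0.620500) = 1.708949
  k3 = f(0.095000, 0.602350) = 1.727099
  k4 = f(0.190000, 0.768149) = 1.529741
  y ← 0.440000 + (0.19/6)·(k1 + 2k2 + 2k3 + k4) = 0.766225
y(0.19) ≈ 0.7662

0.7662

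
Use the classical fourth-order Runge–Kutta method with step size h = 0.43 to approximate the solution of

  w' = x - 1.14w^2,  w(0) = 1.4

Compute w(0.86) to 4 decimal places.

0.8283

RK4: k1 = f(x_n, w_n); k2 = f(x_n + h/2, w_n + (h/2)·k1); k3 = f(x_n + h/2, w_n + (h/2)·k2); k4 = f(x_n + h, w_n + h·k3); w_{n+1} = w_n + (h/6)·(k1 + 2k2 + 2k3 + k4).
x=0.000000, w=1.400000:
  k1 = f(0.000000, 1.400000) = -2.234400
  k2 = f(0.215000, 0.919604) = -0.749066
  k3 = f(0.215000, 1.238951) = -1.534899
  k4 = f(0.430000, 0.739993) = -0.194253
  w ← 1.400000 + (0.43/6)·(k1 + 2k2 + 2k3 + k4) = 0.898578
x=0.430000, w=0.898578:
  k1 = f(0.430000, 0.898578) = -0.490485
  k2 = f(0.645000, 0.793124) = -0.072112
  k3 = f(0.645000, 0.883074) = -0.243995
  k4 = f(0.860000, 0.793661) = 0.141917
  w ← 0.898578 + (0.43/6)·(k1 + 2k2 + 2k3 + k4) = 0.828289
w(0.86) ≈ 0.8283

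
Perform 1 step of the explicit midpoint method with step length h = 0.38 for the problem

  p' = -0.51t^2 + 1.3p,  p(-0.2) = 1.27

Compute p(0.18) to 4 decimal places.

2.0504

Midpoint: k1 = f(t_n, p_n); k2 = f(t_n + h/2, p_n + (h/2)·k1); p_{n+1} = p_n + h·k2.
t=-0.200000, p=1.270000:
  k1 = f(-0.200000, 1.270000) = 1.630600
  k2 = f(-0.010000, 1.579814) = 2.053707
  p ← 1.270000 + 0.38·2.053707 = 2.050409
p(0.18) ≈ 2.0504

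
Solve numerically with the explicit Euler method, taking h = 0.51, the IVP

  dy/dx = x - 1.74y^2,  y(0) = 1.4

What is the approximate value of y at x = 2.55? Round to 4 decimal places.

Euler: y_{n+1} = y_n + h·f(x_n, y_n).
x=0.000000, y=1.400000: f=-3.410400 → y ← 1.400000 + 0.51·(-3.410400) = -0.339304
x=0.510000, y=-0.339304: f=0.309679 → y ← -0.339304 + 0.51·0.309679 = -0.181368
x=1.020000, y=-0.181368: f=0.962764 → y ← -0.181368 + 0.51·0.962764 = 0.309642
x=1.530000, y=0.309642: f=1.363172 → y ← 0.309642 + 0.51·1.363172 = 1.004860
x=2.040000, y=1.004860: f=0.283048 → y ← 1.004860 + 0.51·0.283048 = 1.149214
y(2.55) ≈ 1.1492

1.1492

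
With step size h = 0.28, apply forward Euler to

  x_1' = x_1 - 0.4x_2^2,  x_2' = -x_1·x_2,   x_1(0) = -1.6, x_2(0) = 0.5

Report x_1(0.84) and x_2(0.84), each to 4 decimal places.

Euler on (x_1,x_2): x_1_{n+1} = x_1_n + h·x_1', x_2_{n+1} = x_2_n + h·x_2'.
0.000000: (-1.600000, 0.500000); f=(-1.700000, 0.800000) → (-2.076000, 0.724000)
0.280000: (-2.076000, 0.724000); f=(-2.285670, 1.503024) → (-2.715988, 1.144847)
0.560000: (-2.715988, 1.144847); f=(-3.240257, 3.109390) → (-3.623260, 2.015476)
(x_1(0.84), x_2(0.84)) ≈ (-3.6233, 2.0155)

-3.6233, 2.0155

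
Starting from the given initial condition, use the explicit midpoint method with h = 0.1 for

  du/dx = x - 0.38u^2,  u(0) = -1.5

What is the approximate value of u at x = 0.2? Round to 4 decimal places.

Midpoint: k1 = f(x_n, u_n); k2 = f(x_n + h/2, u_n + (h/2)·k1); u_{n+1} = u_n + h·k2.
x=0.000000, u=-1.500000:
  k1 = f(0.000000, -1.500000) = -0.855000
  k2 = f(0.050000, -1.542750) = -0.854429
  u ← -1.500000 + 0.1·(-0.854429) = -1.585443
x=0.100000, u=-1.585443:
  k1 = f(0.100000, -1.585443) = -0.855179
  k2 = f(0.150000, -1.628202) = -0.857396
  u ← -1.585443 + 0.1·(-0.857396) = -1.671183
u(0.2) ≈ -1.6712

-1.6712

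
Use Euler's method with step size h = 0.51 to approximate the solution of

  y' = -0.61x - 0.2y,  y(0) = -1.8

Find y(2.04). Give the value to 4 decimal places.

-2.0594

Euler: y_{n+1} = y_n + h·f(x_n, y_n).
x=0.000000, y=-1.800000: f=0.360000 → y ← -1.800000 + 0.51·0.360000 = -1.616400
x=0.510000, y=-1.616400: f=0.012180 → y ← -1.616400 + 0.51·0.012180 = -1.610188
x=1.020000, y=-1.610188: f=-0.300162 → y ← -1.610188 + 0.51·(-0.300162) = -1.763271
x=1.530000, y=-1.763271: f=-0.580646 → y ← -1.763271 + 0.51·(-0.580646) = -2.059400
y(2.04) ≈ -2.0594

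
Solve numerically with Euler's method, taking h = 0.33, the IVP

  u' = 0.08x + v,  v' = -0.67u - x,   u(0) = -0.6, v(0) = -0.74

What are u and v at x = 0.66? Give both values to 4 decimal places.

-1.0359, -0.5296

Euler on (u,v): u_{n+1} = u_n + h·u', v_{n+1} = v_n + h·v'.
0.000000: (-0.600000, -0.740000); f=(-0.740000, 0.402000) → (-0.844200, -0.607340)
0.330000: (-0.844200, -0.607340); f=(-0.580940, 0.235614) → (-1.035910, -0.529587)
(u(0.66), v(0.66)) ≈ (-1.0359, -0.5296)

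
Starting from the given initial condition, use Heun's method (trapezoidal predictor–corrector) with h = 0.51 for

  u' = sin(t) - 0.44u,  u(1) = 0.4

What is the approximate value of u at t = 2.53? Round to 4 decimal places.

Heun: k1 = f(t_n, u_n); k2 = f(t_n + h, u_n + h·k1); u_{n+1} = u_n + (h/2)·(k1 + k2).
t=1.000000, u=0.400000:
  k1 = f(1.000000, 0.400000) = 0.665471
  k2 = f(1.510000, 0.739390) = 0.672821
  u ← 0.400000 + (0.51/2)·(0.665471 + 0.672821) = 0.741264
t=1.510000, u=0.741264:
  k1 = f(1.510000, 0.741264) = 0.671996
  k2 = f(2.020000, 1.083982) = 0.423841
  u ← 0.741264 + (0.51/2)·(0.671996 + 0.423841) = 1.020703
t=2.020000, u=1.020703:
  k1 = f(2.020000, 1.020703) = 0.451684
  k2 = f(2.530000, 1.251062) = 0.023705
  u ← 1.020703 + (0.51/2)·(0.451684 + 0.023705) = 1.141927
u(2.53) ≈ 1.1419

1.1419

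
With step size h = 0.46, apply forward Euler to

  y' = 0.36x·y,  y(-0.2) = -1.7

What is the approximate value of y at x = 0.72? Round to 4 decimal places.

Euler: y_{n+1} = y_n + h·f(x_n, y_n).
x=-0.200000, y=-1.700000: f=0.122400 → y ← -1.700000 + 0.46·0.122400 = -1.643696
x=0.260000, y=-1.643696: f=-0.153850 → y ← -1.643696 + 0.46·(-0.153850) = -1.714467
y(0.72) ≈ -1.7145

-1.7145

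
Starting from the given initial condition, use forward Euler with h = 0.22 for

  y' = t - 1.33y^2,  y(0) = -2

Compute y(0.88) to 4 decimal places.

-98.3994

Euler: y_{n+1} = y_n + h·f(t_n, y_n).
t=0.000000, y=-2.000000: f=-5.320000 → y ← -2.000000 + 0.22·(-5.320000) = -3.170400
t=0.220000, y=-3.170400: f=-13.148410 → y ← -3.170400 + 0.22·(-13.148410) = -6.063050
t=0.440000, y=-6.063050: f=-48.451569 → y ← -6.063050 + 0.22·(-48.451569) = -16.722395
t=0.660000, y=-16.722395: f=-371.259213 → y ← -16.722395 + 0.22·(-371.259213) = -98.399422
y(0.88) ≈ -98.3994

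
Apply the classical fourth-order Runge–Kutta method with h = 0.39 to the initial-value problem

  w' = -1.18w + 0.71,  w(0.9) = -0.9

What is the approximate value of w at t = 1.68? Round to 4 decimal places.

RK4: k1 = f(t_n, w_n); k2 = f(t_n + h/2, w_n + (h/2)·k1); k3 = f(t_n + h/2, w_n + (h/2)·k2); k4 = f(t_n + h, w_n + h·k3); w_{n+1} = w_n + (h/6)·(k1 + 2k2 + 2k3 + k4).
t=0.900000, w=-0.900000:
  k1 = f(0.900000, -0.900000) = 1.772000
  k2 = f(1.095000, -0.554460) = 1.364263
  k3 = f(1.095000, -0.633969) = 1.458083
  k4 = f(1.290000, -0.331348) = 1.100990
  w ← -0.900000 + (0.39/6)·(k1 + 2k2 + 2k3 + k4) = -0.346351
t=1.290000, w=-0.346351:
  k1 = f(1.290000, -0.346351) = 1.118694
  k2 = f(1.485000, -0.128205) = 0.861282
  k3 = f(1.485000, -0.178401) = 0.920513
  k4 = f(1.680000, 0.012649) = 0.695074
  w ← -0.346351 + (0.39/6)·(k1 + 2k2 + 2k3 + k4) = 0.003178
w(1.68) ≈ 0.0032

0.0032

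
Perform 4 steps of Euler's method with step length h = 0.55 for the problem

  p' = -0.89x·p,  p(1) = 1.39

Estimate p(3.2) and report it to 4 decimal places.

0.0014

Euler: p_{n+1} = p_n + h·f(x_n, p_n).
x=1.000000, p=1.390000: f=-1.237100 → p ← 1.390000 + 0.55·(-1.237100) = 0.709595
x=1.550000, p=0.709595: f=-0.978886 → p ← 0.709595 + 0.55·(-0.978886) = 0.171208
x=2.100000, p=0.171208: f=-0.319987 → p ← 0.171208 + 0.55·(-0.319987) = -0.004785
x=2.650000, p=-0.004785: f=0.011286 → p ← -0.004785 + 0.55·0.011286 = 0.001422
p(3.2) ≈ 0.0014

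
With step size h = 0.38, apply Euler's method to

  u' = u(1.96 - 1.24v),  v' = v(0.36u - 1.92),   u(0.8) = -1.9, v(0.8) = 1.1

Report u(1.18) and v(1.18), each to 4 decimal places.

-2.3303, 0.0115

Euler on (u,v): u_{n+1} = u_n + h·u', v_{n+1} = v_n + h·v'.
0.800000: (-1.900000, 1.100000); f=(-1.132400, -2.864400) → (-2.330312, 0.011528)
(u(1.18), v(1.18)) ≈ (-2.3303, 0.0115)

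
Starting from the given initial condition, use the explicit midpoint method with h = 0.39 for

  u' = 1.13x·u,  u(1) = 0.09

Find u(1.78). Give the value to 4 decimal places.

0.2827

Midpoint: k1 = f(x_n, u_n); k2 = f(x_n + h/2, u_n + (h/2)·k1); u_{n+1} = u_n + h·k2.
x=1.000000, u=0.090000:
  k1 = f(1.000000, 0.090000) = 0.101700
  k2 = f(1.195000, 0.109831) = 0.148311
  u ← 0.090000 + 0.39·0.148311 = 0.147841
x=1.390000, u=0.147841:
  k1 = f(1.390000, 0.147841) = 0.232214
  k2 = f(1.585000, 0.193123) = 0.345893
  u ← 0.147841 + 0.39·0.345893 = 0.282740
u(1.78) ≈ 0.2827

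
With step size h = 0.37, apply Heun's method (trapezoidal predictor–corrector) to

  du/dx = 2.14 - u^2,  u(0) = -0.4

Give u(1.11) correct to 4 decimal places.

Heun: k1 = f(x_n, u_n); k2 = f(x_n + h, u_n + h·k1); u_{n+1} = u_n + (h/2)·(k1 + k2).
x=0.000000, u=-0.400000:
  k1 = f(0.000000, -0.400000) = 1.980000
  k2 = f(0.370000, 0.332600) = 2.029377
  u ← -0.400000 + (0.37/2)·(1.980000 + 2.029377) = 0.341735
x=0.370000, u=0.341735:
  k1 = f(0.370000, 0.341735) = 2.023217
  k2 = f(0.740000, 1.090325) = 0.951191
  u ← 0.341735 + (0.37/2)·(2.023217 + 0.951191) = 0.892000
x=0.740000, u=0.892000:
  k1 = f(0.740000, 0.892000) = 1.344335
  k2 = f(1.110000, 1.389404) = 0.209555
  u ← 0.892000 + (0.37/2)·(1.344335 + 0.209555) = 1.179470
u(1.11) ≈ 1.1795

1.1795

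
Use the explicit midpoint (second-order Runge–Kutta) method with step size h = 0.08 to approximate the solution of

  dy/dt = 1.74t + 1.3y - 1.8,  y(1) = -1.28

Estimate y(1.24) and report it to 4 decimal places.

-1.7096

Midpoint: k1 = f(t_n, y_n); k2 = f(t_n + h/2, y_n + (h/2)·k1); y_{n+1} = y_n + h·k2.
t=1.000000, y=-1.280000:
  k1 = f(1.000000, -1.280000) = -1.724000
  k2 = f(1.040000, -1.348960) = -1.744048
  y ← -1.280000 + 0.08·(-1.744048) = -1.419524
t=1.080000, y=-1.419524:
  k1 = f(1.080000, -1.419524) = -1.766181
  k2 = f(1.120000, -1.490171) = -1.788422
  y ← -1.419524 + 0.08·(-1.788422) = -1.562598
t=1.160000, y=-1.562598:
  k1 = f(1.160000, -1.562598) = -1.812977
  k2 = f(1.200000, -1.635117) = -1.837652
  y ← -1.562598 + 0.08·(-1.837652) = -1.709610
y(1.24) ≈ -1.7096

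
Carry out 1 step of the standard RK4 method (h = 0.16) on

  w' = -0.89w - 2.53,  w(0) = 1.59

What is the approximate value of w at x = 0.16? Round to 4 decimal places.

RK4: k1 = f(x_n, w_n); k2 = f(x_n + h/2, w_n + (h/2)·k1); k3 = f(x_n + h/2, w_n + (h/2)·k2); k4 = f(x_n + h, w_n + h·k3); w_{n+1} = w_n + (h/6)·(k1 + 2k2 + 2k3 + k4).
x=0.000000, w=1.590000:
  k1 = f(0.000000, 1.590000) = -3.945100
  k2 = f(0.080000, 1.274392) = -3.664209
  k3 = f(0.080000, 1.296863) = -3.684208
  k4 = f(0.160000, 1.000527) = -3.420469
  w ← 1.590000 + (0.16/6)·(k1 + 2k2 + 2k3 + k4) = 1.001669
w(0.16) ≈ 1.0017

1.0017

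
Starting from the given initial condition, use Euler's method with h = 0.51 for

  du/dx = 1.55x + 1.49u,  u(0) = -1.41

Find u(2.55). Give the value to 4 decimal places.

Euler: u_{n+1} = u_n + h·f(x_n, u_n).
x=0.000000, u=-1.410000: f=-2.100900 → u ← -1.410000 + 0.51·(-2.100900) = -2.481459
x=0.510000, u=-2.481459: f=-2.906874 → u ← -2.481459 + 0.51·(-2.906874) = -3.963965
x=1.020000, u=-3.963965: f=-4.325307 → u ← -3.963965 + 0.51·(-4.325307) = -6.169871
x=1.530000, u=-6.169871: f=-6.821608 → u ← -6.169871 + 0.51·(-6.821608) = -9.648892
x=2.040000, u=-9.648892: f=-11.214849 → u ← -9.648892 + 0.51·(-11.214849) = -15.368465
u(2.55) ≈ -15.3685

-15.3685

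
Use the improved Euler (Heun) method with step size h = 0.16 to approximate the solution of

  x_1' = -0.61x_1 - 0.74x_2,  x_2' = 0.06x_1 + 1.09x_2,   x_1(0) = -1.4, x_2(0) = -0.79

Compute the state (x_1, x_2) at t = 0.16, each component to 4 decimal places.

Heun on (x_1,x_2): k1 = f(t_n, state_n); k2 = f(t_n + h, state_n + h·k1); state_{n+1} = state_n + (h/2)·(k1 + k2).
0.000000: (-1.400000, -0.790000)
  k1 = (1.438600, -0.945100)
  predictor → (-1.169824, -0.941216)
  k2 = (1.410092, -1.096115)
  → (-1.172105, -0.953297)
(x_1(0.16), x_2(0.16)) ≈ (-1.1721, -0.9533)

-1.1721, -0.9533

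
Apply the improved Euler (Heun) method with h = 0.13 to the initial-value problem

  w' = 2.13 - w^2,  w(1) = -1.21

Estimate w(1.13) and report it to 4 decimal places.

-1.1103

Heun: k1 = f(t_n, w_n); k2 = f(t_n + h, w_n + h·k1); w_{n+1} = w_n + (h/2)·(k1 + k2).
t=1.000000, w=-1.210000:
  k1 = f(1.000000, -1.210000) = 0.665900
  k2 = f(1.130000, -1.123433) = 0.867898
  w ← -1.210000 + (0.13/2)·(0.665900 + 0.867898) = -1.110303
w(1.13) ≈ -1.1103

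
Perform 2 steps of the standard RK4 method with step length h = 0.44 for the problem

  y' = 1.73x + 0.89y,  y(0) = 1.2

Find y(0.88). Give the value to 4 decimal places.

RK4: k1 = f(x_n, y_n); k2 = f(x_n + h/2, y_n + (h/2)·k1); k3 = f(x_n + h/2, y_n + (h/2)·k2); k4 = f(x_n + h, y_n + h·k3); y_{n+1} = y_n + (h/6)·(k1 + 2k2 + 2k3 + k4).
x=0.000000, y=1.200000:
  k1 = f(0.000000, 1.200000) = 1.068000
  k2 = f(0.220000, 1.434960) = 1.657714
  k3 = f(0.220000, 1.564697) = 1.773180
  k4 = f(0.440000, 1.980199) = 2.523577
  y ← 1.200000 + (0.44/6)·(k1 + 2k2 + 2k3 + k4) = 1.966580
x=0.440000, y=1.966580:
  k1 = f(0.440000, 1.966580) = 2.511456
  k2 = f(0.660000, 2.519101) = 3.383800
  k3 = f(0.660000, 2.711016) = 3.554604
  k4 = f(0.880000, 3.530606) = 4.664640
  y ← 1.966580 + (0.44/6)·(k1 + 2k2 + 2k3 + k4) = 3.510460
y(0.88) ≈ 3.5105

3.5105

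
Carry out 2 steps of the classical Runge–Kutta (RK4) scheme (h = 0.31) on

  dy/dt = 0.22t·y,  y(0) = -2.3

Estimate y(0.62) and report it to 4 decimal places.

RK4: k1 = f(t_n, y_n); k2 = f(t_n + h/2, y_n + (h/2)·k1); k3 = f(t_n + h/2, y_n + (h/2)·k2); k4 = f(t_n + h, y_n + h·k3); y_{n+1} = y_n + (h/6)·(k1 + 2k2 + 2k3 + k4).
t=0.000000, y=-2.300000:
  k1 = f(0.000000, -2.300000) = 0.000000
  k2 = f(0.155000, -2.300000) = -0.078430
  k3 = f(0.155000, -2.312157) = -0.078845
  k4 = f(0.310000, -2.324442) = -0.158527
  y ← -2.300000 + (0.31/6)·(k1 + 2k2 + 2k3 + k4) = -2.324442
t=0.310000, y=-2.324442:
  k1 = f(0.310000, -2.324442) = -0.158527
  k2 = f(0.465000, -2.349014) = -0.240304
  k3 = f(0.465000, -2.361689) = -0.241601
  k4 = f(0.620000, -2.399339) = -0.327270
  y ← -2.324442 + (0.31/6)·(k1 + 2k2 + 2k3 + k4) = -2.399339
y(0.62) ≈ -2.3993

-2.3993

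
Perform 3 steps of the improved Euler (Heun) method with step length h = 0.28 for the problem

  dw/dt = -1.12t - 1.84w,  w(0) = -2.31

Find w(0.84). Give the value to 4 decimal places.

-0.8023

Heun: k1 = f(t_n, w_n); k2 = f(t_n + h, w_n + h·k1); w_{n+1} = w_n + (h/2)·(k1 + k2).
t=0.000000, w=-2.310000:
  k1 = f(0.000000, -2.310000) = 4.250400
  k2 = f(0.280000, -1.119888) = 1.746994
  w ← -2.310000 + (0.28/2)·(4.250400 + 1.746994) = -1.470365
t=0.280000, w=-1.470365:
  k1 = f(0.280000, -1.470365) = 2.391871
  k2 = f(0.560000, -0.800641) = 0.845979
  w ← -1.470365 + (0.28/2)·(2.391871 + 0.845979) = -1.017066
t=0.560000, w=-1.017066:
  k1 = f(0.560000, -1.017066) = 1.244201
  k2 = f(0.840000, -0.668689) = 0.289589
  w ← -1.017066 + (0.28/2)·(1.244201 + 0.289589) = -0.802335
w(0.84) ≈ -0.8023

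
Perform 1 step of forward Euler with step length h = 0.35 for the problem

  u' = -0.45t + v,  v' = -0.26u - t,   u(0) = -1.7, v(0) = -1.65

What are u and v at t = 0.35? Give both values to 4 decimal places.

-2.2775, -1.4953

Euler on (u,v): u_{n+1} = u_n + h·u', v_{n+1} = v_n + h·v'.
0.000000: (-1.700000, -1.650000); f=(-1.650000, 0.442000) → (-2.277500, -1.495300)
(u(0.35), v(0.35)) ≈ (-2.2775, -1.4953)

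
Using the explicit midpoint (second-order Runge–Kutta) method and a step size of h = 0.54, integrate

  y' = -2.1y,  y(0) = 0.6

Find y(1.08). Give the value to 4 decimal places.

0.1554

Midpoint: k1 = f(x_n, y_n); k2 = f(x_n + h/2, y_n + (h/2)·k1); y_{n+1} = y_n + h·k2.
x=0.000000, y=0.600000:
  k1 = f(0.000000, 0.600000) = -1.260000
  k2 = f(0.270000, 0.259800) = -0.545580
  y ← 0.600000 + 0.54·(-0.545580) = 0.305387
x=0.540000, y=0.305387:
  k1 = f(0.540000, 0.305387) = -0.641312
  k2 = f(0.810000, 0.132232) = -0.277688
  y ← 0.305387 + 0.54·(-0.277688) = 0.155435
y(1.08) ≈ 0.1554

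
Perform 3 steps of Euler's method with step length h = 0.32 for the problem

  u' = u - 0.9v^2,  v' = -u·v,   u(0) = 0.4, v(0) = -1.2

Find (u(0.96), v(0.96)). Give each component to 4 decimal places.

-0.5118, -1.0620

Euler on (u,v): u_{n+1} = u_n + h·u', v_{n+1} = v_n + h·v'.
0.000000: (0.400000, -1.200000); f=(-0.896000, 0.480000) → (0.113280, -1.046400)
0.320000: (0.113280, -1.046400); f=(-0.872178, 0.118536) → (-0.165817, -1.008468)
0.640000: (-0.165817, -1.008468); f=(-1.081125, -0.167221) → (-0.511777, -1.061979)
(u(0.96), v(0.96)) ≈ (-0.5118, -1.0620)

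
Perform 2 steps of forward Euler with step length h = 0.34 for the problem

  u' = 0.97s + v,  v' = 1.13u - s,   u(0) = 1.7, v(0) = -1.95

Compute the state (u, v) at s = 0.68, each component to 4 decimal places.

0.7082, -1.0140

Euler on (u,v): u_{n+1} = u_n + h·u', v_{n+1} = v_n + h·v'.
0.000000: (1.700000, -1.950000); f=(-1.950000, 1.921000) → (1.037000, -1.296860)
0.340000: (1.037000, -1.296860); f=(-0.967060, 0.831810) → (0.708200, -1.014045)
(u(0.68), v(0.68)) ≈ (0.7082, -1.0140)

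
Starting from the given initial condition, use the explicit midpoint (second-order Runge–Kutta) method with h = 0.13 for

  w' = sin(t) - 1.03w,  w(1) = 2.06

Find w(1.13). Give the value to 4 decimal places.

Midpoint: k1 = f(t_n, w_n); k2 = f(t_n + h/2, w_n + (h/2)·k1); w_{n+1} = w_n + h·k2.
t=1.000000, w=2.060000:
  k1 = f(1.000000, 2.060000) = -1.280329
  k2 = f(1.065000, 1.976779) = -1.161293
  w ← 2.060000 + 0.13·(-1.161293) = 1.909032
w(1.13) ≈ 1.9090

1.9090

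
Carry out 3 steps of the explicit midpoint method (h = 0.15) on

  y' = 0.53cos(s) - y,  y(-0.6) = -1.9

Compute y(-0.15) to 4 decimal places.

Midpoint: k1 = f(s_n, y_n); k2 = f(s_n + h/2, y_n + (h/2)·k1); y_{n+1} = y_n + h·k2.
s=-0.600000, y=-1.900000:
  k1 = f(-0.600000, -1.900000) = 2.337428
  k2 = f(-0.525000, -1.724693) = 2.183315
  y ← -1.900000 + 0.15·2.183315 = -1.572503
s=-0.450000, y=-1.572503:
  k1 = f(-0.450000, -1.572503) = 2.049740
  k2 = f(-0.375000, -1.418772) = 1.911941
  y ← -1.572503 + 0.15·1.911941 = -1.285712
s=-0.300000, y=-1.285712:
  k1 = f(-0.300000, -1.285712) = 1.792040
  k2 = f(-0.225000, -1.151309) = 1.667949
  y ← -1.285712 + 0.15·1.667949 = -1.035519
y(-0.15) ≈ -1.0355

-1.0355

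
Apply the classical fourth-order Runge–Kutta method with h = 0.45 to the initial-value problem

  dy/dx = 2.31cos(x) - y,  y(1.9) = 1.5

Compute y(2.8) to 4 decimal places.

RK4: k1 = f(x_n, y_n); k2 = f(x_n + h/2, y_n + (h/2)·k1); k3 = f(x_n + h/2, y_n + (h/2)·k2); k4 = f(x_n + h, y_n + h·k3); y_{n+1} = y_n + (h/6)·(k1 + 2k2 + 2k3 + k4).
x=1.900000, y=1.500000:
  k1 = f(1.900000, 1.500000) = -2.246799
  k2 = f(2.125000, 0.994470) = -2.210145
  k3 = f(2.125000, 1.002717) = -2.218392
  k4 = f(2.350000, 0.501723) = -2.124991
  y ← 1.500000 + (0.45/6)·(k1 + 2k2 + 2k3 + k4) = 0.507835
x=2.350000, y=0.507835:
  k1 = f(2.350000, 0.507835) = -2.131102
  k2 = f(2.575000, 0.028337) = -1.977364
  k3 = f(2.575000, 0.062928) = -2.011955
  k4 = f(2.800000, -0.397545) = -1.778989
  y ← 0.507835 + (0.45/6)·(k1 + 2k2 + 2k3 + k4) = -0.383820
y(2.8) ≈ -0.3838

-0.3838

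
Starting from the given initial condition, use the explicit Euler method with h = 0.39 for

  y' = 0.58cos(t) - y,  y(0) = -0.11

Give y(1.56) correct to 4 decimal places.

Euler: y_{n+1} = y_n + h·f(t_n, y_n).
t=0.000000, y=-0.110000: f=0.690000 → y ← -0.110000 + 0.39·0.690000 = 0.159100
t=0.390000, y=0.159100: f=0.377347 → y ← 0.159100 + 0.39·0.377347 = 0.306265
t=0.780000, y=0.306265: f=0.106064 → y ← 0.306265 + 0.39·0.106064 = 0.347631
t=1.170000, y=0.347631: f=-0.121343 → y ← 0.347631 + 0.39·(-0.121343) = 0.300307
y(1.56) ≈ 0.3003

0.3003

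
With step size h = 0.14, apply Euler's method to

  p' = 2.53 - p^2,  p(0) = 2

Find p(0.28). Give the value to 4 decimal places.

1.6977

Euler: p_{n+1} = p_n + h·f(s_n, p_n).
s=0.000000, p=2.000000: f=-1.470000 → p ← 2.000000 + 0.14·(-1.470000) = 1.794200
s=0.140000, p=1.794200: f=-0.689154 → p ← 1.794200 + 0.14·(-0.689154) = 1.697718
p(0.28) ≈ 1.6977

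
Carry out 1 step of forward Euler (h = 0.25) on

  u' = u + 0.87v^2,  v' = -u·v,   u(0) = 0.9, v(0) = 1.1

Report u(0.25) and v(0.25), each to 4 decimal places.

1.3882, 0.8525

Euler on (u,v): u_{n+1} = u_n + h·u', v_{n+1} = v_n + h·v'.
0.000000: (0.900000, 1.100000); f=(1.952700, -0.990000) → (1.388175, 0.852500)
(u(0.25), v(0.25)) ≈ (1.3882, 0.8525)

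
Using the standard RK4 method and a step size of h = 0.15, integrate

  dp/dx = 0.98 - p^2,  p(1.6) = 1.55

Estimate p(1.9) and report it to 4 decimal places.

RK4: k1 = f(x_n, p_n); k2 = f(x_n + h/2, p_n + (h/2)·k1); k3 = f(x_n + h/2, p_n + (h/2)·k2); k4 = f(x_n + h, p_n + h·k3); p_{n+1} = p_n + (h/6)·(k1 + 2k2 + 2k3 + k4).
x=1.600000, p=1.550000:
  k1 = f(1.600000, 1.550000) = -1.422500
  k2 = f(1.675000, 1.443312) = -1.103151
  k3 = f(1.675000, 1.467264) = -1.172863
  k4 = f(1.750000, 1.374071) = -0.908070
  p ← 1.550000 + (0.15/6)·(k1 + 2k2 + 2k3 + k4) = 1.377935
x=1.750000, p=1.377935:
  k1 = f(1.750000, 1.377935) = -0.918705
  k2 = f(1.825000, 1.309032) = -0.733565
  k3 = f(1.825000, 1.322918) = -0.770111
  k4 = f(1.900000, 1.262418) = -0.613700
  p ← 1.377935 + (0.15/6)·(k1 + 2k2 + 2k3 + k4) = 1.264441
p(1.9) ≈ 1.2644

1.2644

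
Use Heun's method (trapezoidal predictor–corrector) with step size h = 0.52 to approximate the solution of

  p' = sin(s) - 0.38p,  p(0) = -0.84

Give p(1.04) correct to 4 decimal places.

-0.1334

Heun: k1 = f(s_n, p_n); k2 = f(s_n + h, p_n + h·k1); p_{n+1} = p_n + (h/2)·(k1 + k2).
s=0.000000, p=-0.840000:
  k1 = f(0.000000, -0.840000) = 0.319200
  k2 = f(0.520000, -0.674016) = 0.753006
  p ← -0.840000 + (0.52/2)·(0.319200 + 0.753006) = -0.561226
s=0.520000, p=-0.561226:
  k1 = f(0.520000, -0.561226) = 0.710146
  k2 = f(1.040000, -0.191950) = 0.935345
  p ← -0.561226 + (0.52/2)·(0.710146 + 0.935345) = -0.133399
p(1.04) ≈ -0.1334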